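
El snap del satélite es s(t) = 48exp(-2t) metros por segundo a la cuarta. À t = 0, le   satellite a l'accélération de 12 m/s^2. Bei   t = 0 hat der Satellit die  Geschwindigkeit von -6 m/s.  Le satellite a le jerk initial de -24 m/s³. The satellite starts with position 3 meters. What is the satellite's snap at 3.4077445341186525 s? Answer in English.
From the given snap equation s(t) = 48·exp(-2·t), we substitute t = 3.4077445341186525 to get s = 0.0526395228013842.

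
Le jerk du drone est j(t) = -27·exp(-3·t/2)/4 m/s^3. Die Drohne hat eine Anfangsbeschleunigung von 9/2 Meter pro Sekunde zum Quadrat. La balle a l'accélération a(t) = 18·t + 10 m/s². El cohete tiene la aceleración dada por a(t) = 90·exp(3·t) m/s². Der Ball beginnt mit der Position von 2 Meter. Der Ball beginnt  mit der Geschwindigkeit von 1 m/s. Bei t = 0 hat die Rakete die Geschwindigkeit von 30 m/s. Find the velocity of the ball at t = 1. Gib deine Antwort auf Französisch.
Nous devons trouver l'intégrale de notre équation de l'accélération a(t) = 18·t + 10 1 fois. L'intégrale de l'accélération est la vitesse. En utilisant v(0) = 1, nous obtenons v(t) = 9·t^2 + 10·t + 1. Nous avons la vitesse v(t) = 9·t^2 + 10·t + 1. En substituant t = 1: v(1) = 20.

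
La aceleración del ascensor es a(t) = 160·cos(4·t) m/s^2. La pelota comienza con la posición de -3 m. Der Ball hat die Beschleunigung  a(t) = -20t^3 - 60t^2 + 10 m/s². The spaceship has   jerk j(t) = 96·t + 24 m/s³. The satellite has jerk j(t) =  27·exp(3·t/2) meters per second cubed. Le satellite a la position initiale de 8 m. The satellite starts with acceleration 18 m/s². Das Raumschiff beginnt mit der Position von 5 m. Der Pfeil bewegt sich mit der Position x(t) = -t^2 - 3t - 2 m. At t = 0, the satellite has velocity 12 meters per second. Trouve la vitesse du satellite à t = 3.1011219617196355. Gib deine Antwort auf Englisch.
Starting from jerk j(t) = 27·exp(3·t/2), we take 2 antiderivatives. Finding the integral of j(t) and using a(0) = 18: a(t) = 18·exp(3·t/2). Taking ∫a(t)dt and applying v(0) = 12, we find v(t) = 12·exp(3·t/2). We have velocity v(t) = 12·exp(3·t/2). Substituting t = 3.1011219617196355: v(3.1011219617196355) = 1257.13373152125.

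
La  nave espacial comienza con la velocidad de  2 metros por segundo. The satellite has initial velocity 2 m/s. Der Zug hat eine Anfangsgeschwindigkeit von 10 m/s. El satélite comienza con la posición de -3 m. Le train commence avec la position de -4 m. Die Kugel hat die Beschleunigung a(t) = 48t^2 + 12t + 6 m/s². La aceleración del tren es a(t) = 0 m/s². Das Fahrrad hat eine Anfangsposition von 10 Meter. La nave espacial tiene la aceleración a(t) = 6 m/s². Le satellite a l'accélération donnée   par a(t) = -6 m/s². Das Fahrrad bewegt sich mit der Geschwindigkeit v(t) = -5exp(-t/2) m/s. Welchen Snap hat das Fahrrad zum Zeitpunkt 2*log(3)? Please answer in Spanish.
Partiendo de la velocidad v(t) = -5·exp(-t/2), tomamos 3 derivadas. Derivando la velocidad, obtenemos la aceleración: a(t) = 5·exp(-t/2)/2. La derivada de la aceleración da la sacudida: j(t) = -5·exp(-t/2)/4. La derivada de la sacudida da el snap: s(t) = 5·exp(-t/2)/8. Tenemos el snap s(t) = 5·exp(-t/2)/8. Sustituyendo t = 2*log(3): s(2*log(3)) = 5/24.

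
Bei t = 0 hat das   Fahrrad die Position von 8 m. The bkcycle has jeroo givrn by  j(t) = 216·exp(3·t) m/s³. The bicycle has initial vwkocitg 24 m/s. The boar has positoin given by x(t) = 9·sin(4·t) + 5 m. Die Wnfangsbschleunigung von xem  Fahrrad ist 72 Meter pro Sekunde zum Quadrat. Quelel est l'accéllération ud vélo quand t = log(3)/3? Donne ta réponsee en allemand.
Ausgehend von dem Ruck j(t) = 216·exp(3·t), nehmen wir 1 Integral. Durch Integration von dem Ruck und Verwendung der Anfangsbedingung a(0) = 72, erhalten wir a(t) = 72·exp(3·t). Wir haben die Beschleunigung a(t) = 72·exp(3·t). Durch Einsetzen von t = log(3)/3: a(log(3)/3) = 216.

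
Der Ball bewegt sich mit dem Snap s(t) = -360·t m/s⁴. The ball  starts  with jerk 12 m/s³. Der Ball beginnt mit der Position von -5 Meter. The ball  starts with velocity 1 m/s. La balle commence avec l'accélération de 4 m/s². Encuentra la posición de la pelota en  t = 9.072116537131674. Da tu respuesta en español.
Partiendo del snap s(t) = -360·t, tomamos 4 integrales. La antiderivada del snap, con j(0) = 12, da la sacudida: j(t) = 12 - 180·t^2. La antiderivada de la sacudida, con a(0) = 4, da la aceleración: a(t) = -60·t^3 + 12·t + 4. Integrando la aceleración y usando la condición inicial v(0) = 1, obtenemos v(t) = -15·t^4 + 6·t^2 + 4·t + 1. La antiderivada de la velocidad, con x(0) = -5, da la posición: x(t) = -3·t^5 + 2·t^3 + 2·t^2 + t - 5. Tenemos la posición x(t) = -3·t^5 + 2·t^3 + 2·t^2 + t - 5. Sustituyendo t = 9.072116537131674: x(9.072116537131674) = -182696.996504560.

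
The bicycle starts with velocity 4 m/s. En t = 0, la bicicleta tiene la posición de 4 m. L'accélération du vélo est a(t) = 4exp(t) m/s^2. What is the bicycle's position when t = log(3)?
Starting from acceleration a(t) = 4·exp(t), we take 2 integrals. Integrating acceleration and using the initial condition v(0) = 4, we get v(t) = 4·exp(t). Taking ∫v(t)dt and applying x(0) = 4, we find x(t) = 4·exp(t). Using x(t) = 4·exp(t) and substituting t = log(3), we find x = 12.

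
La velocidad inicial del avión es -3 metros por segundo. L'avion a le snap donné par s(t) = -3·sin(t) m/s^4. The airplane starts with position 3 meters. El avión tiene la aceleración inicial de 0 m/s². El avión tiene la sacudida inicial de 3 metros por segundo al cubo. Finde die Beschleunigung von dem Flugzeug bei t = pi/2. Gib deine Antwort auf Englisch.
To find the answer, we compute 2 integrals of s(t) = -3·sin(t). Finding the antiderivative of s(t) and using j(0) = 3: j(t) = 3·cos(t). Finding the antiderivative of j(t) and using a(0) = 0: a(t) = 3·sin(t). We have acceleration a(t) = 3·sin(t). Substituting t = pi/2: a(pi/2) = 3.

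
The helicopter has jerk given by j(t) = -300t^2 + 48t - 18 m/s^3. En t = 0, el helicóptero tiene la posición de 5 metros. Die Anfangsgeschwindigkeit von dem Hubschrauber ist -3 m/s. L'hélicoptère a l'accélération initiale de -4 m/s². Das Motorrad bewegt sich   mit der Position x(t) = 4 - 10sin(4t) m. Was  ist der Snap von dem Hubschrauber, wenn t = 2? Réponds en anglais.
We must differentiate our jerk equation j(t) = -300·t^2 + 48·t - 18 1 time. Taking d/dt of j(t), we find s(t) = 48 - 600·t. Using s(t) = 48 - 600·t and substituting t = 2, we find s = -1152.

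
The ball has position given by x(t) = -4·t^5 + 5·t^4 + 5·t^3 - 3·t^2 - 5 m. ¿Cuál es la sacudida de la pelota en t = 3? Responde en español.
Para resolver esto, necesitamos tomar 3 derivadas de nuestra ecuación de la posición x(t) = -4·t^5 + 5·t^4 + 5·t^3 - 3·t^2 - 5. Tomando d/dt de x(t), encontramos v(t) = -20·t^4 + 20·t^3 + 15·t^2 - 6·t. Derivando la velocidad, obtenemos la aceleración: a(t) = -80·t^3 + 60·t^2 + 30·t - 6. Tomando d/dt de a(t), encontramos j(t) = -240·t^2 + 120·t + 30. Usando j(t) = -240·t^2 + 120·t + 30 y sustituyendo t = 3, encontramos j = -1770.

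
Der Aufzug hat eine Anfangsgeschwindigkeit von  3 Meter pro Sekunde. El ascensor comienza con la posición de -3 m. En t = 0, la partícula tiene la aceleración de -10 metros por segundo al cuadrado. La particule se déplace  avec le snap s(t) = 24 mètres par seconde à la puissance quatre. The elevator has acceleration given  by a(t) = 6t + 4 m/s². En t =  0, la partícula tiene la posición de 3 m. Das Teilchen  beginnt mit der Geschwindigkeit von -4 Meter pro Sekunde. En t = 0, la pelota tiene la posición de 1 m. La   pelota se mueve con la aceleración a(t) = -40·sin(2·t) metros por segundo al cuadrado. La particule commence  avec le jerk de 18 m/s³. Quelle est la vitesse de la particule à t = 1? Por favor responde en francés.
Nous devons trouver la primitive de notre équation du snap s(t) = 24 3 fois. En prenant ∫s(t)dt et en appliquant j(0) = 18, nous trouvons j(t) = 24·t + 18. En intégrant le jerk et en utilisant la condition initiale a(0) = -10, nous obtenons a(t) = 12·t^2 + 18·t - 10. L'intégrale de l'accélération est la vitesse. En utilisant v(0) = -4, nous obtenons v(t) = 4·t^3 + 9·t^2 - 10·t - 4. En utilisant v(t) = 4·t^3 + 9·t^2 - 10·t - 4 et en substituant t = 1, nous trouvons v = -1.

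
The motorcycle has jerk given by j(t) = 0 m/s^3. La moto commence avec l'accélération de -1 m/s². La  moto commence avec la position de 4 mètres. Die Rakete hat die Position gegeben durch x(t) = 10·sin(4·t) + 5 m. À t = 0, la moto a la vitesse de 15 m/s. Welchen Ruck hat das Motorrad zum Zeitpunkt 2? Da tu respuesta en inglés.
From the given jerk equation j(t) = 0, we substitute t = 2 to get j = 0.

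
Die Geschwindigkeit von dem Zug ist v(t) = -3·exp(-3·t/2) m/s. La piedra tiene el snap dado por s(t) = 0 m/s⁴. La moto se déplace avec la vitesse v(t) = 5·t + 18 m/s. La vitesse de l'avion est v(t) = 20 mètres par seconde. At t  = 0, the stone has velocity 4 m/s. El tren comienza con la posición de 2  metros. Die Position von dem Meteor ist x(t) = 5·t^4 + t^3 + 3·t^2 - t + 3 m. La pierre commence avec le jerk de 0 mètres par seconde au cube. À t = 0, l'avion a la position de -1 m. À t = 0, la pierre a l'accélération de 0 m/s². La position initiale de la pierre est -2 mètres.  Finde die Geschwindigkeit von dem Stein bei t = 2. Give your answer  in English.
We need to integrate our snap equation s(t) = 0 3 times. The integral of snap is jerk. Using j(0) = 0, we get j(t) = 0. Integrating jerk and using the initial condition a(0) = 0, we get a(t) = 0. Finding the antiderivative of a(t) and using v(0) = 4: v(t) = 4. From the given velocity equation v(t) = 4, we substitute t = 2 to get v = 4.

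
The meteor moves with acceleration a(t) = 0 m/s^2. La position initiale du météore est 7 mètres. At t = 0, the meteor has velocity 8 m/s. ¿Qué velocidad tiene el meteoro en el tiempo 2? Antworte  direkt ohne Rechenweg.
La velocidad en t = 2 es v = 8.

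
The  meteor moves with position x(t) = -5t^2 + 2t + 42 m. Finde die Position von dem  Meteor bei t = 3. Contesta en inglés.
We have position x(t) = -5·t^2 + 2·t + 42. Substituting t = 3: x(3) = 3.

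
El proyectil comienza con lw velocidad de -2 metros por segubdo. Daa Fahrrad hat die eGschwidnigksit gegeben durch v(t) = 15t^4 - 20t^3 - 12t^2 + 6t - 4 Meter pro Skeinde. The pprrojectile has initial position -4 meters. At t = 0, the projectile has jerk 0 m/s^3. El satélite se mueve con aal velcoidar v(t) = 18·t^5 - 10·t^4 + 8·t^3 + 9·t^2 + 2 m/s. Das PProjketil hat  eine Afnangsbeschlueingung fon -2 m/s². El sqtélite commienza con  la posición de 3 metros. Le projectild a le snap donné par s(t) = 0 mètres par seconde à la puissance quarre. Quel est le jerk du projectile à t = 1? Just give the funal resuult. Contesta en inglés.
At t = 1, j = 0.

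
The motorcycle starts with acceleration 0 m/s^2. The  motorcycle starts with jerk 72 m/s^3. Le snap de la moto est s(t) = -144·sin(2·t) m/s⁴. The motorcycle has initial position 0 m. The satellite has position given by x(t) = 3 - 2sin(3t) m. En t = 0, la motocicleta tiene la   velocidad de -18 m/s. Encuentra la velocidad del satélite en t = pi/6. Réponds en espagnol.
Para resolver esto, necesitamos tomar 1 derivada de nuestra ecuación de la posición x(t) = 3 - 2·sin(3·t). Tomando d/dt de x(t), encontramos v(t) = -6·cos(3·t). Usando v(t) = -6·cos(3·t) y sustituyendo t = pi/6, encontramos v = 0.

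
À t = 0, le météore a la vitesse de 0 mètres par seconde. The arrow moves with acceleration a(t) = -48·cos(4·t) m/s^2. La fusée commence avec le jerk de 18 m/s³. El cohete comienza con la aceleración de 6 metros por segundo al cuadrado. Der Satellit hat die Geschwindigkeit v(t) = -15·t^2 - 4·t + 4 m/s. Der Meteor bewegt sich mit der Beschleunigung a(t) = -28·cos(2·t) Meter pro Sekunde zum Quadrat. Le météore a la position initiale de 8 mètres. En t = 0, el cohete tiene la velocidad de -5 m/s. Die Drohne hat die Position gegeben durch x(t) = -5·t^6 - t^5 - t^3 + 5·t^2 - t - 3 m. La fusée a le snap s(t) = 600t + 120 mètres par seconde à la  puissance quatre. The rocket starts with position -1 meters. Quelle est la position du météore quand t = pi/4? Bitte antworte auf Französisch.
Nous devons trouver l'intégrale de notre équation de l'accélération a(t) = -28·cos(2·t) 2 fois. L'intégrale de l'accélération, avec v(0) = 0, donne la vitesse: v(t) = -14·sin(2·t). En prenant ∫v(t)dt et en appliquant x(0) = 8, nous trouvons x(t) = 7·cos(2·t) + 1. Nous avons la position x(t) = 7·cos(2·t) + 1. En substituant t = pi/4: x(pi/4) = 1.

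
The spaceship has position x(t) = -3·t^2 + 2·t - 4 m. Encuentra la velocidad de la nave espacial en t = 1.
Debemos derivar nuestra ecuación de la posición x(t) = -3·t^2 + 2·t - 4 1 vez. Derivando la posición, obtenemos la velocidad: v(t) = 2 - 6·t. Tenemos la velocidad v(t) = 2 - 6·t. Sustituyendo t = 1: v(1) = -4.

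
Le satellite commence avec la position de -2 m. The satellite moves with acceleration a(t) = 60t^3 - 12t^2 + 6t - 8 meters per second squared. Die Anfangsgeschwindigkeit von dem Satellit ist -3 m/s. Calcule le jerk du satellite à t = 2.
Pour résoudre ceci, nous devons prendre 1 dérivée de notre équation de l'accélération a(t) = 60·t^3 - 12·t^2 + 6·t - 8. En prenant d/dt de a(t), nous trouvons j(t) = 180·t^2 - 24·t + 6. En utilisant j(t) = 180·t^2 - 24·t + 6 et en substituant t = 2, nous trouvons j = 678.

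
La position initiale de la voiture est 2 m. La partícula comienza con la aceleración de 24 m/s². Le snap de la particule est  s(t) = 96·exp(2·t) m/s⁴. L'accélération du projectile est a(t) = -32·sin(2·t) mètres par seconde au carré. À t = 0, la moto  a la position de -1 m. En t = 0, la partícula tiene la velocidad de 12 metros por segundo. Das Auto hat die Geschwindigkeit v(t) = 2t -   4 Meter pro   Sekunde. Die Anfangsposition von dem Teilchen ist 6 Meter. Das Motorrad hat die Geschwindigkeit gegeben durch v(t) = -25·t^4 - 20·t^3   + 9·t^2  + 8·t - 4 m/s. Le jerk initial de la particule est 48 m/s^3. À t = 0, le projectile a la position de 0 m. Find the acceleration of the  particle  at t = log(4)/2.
Starting from snap s(t) = 96·exp(2·t), we take 2 integrals. Taking ∫s(t)dt and applying j(0) = 48, we find j(t) = 48·exp(2·t). Integrating jerk and using the initial condition a(0) = 24, we get a(t) = 24·exp(2·t). Using a(t) = 24·exp(2·t) and substituting t = log(4)/2, we find a = 96.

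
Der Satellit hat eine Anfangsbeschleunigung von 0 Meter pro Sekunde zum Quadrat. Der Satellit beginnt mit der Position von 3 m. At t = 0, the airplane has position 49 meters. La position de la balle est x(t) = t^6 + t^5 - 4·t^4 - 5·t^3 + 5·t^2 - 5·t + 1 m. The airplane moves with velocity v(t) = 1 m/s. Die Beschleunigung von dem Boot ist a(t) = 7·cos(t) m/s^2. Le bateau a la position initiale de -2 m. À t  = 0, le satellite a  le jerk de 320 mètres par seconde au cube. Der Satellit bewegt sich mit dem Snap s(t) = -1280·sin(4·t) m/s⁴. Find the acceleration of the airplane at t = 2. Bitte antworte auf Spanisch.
Debemos derivar nuestra ecuación de la velocidad v(t) = 1 1 vez. La derivada de la velocidad da la aceleración: a(t) = 0. Tenemos la aceleración a(t) = 0. Sustituyendo t = 2: a(2) = 0.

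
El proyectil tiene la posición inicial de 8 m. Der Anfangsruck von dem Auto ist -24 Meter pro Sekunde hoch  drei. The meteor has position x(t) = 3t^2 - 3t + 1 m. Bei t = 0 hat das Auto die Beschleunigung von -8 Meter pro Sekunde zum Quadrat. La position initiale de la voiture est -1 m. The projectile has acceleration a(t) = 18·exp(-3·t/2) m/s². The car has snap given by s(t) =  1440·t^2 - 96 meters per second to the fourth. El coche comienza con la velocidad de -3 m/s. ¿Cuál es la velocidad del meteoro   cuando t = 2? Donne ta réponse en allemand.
Ausgehend von der Position x(t) = 3·t^2 - 3·t + 1, nehmen wir 1 Ableitung. Mit d/dt von x(t) finden wir v(t) = 6·t - 3. Aus der Gleichung für die Geschwindigkeit v(t) = 6·t - 3, setzen wir t = 2 ein und erhalten v = 9.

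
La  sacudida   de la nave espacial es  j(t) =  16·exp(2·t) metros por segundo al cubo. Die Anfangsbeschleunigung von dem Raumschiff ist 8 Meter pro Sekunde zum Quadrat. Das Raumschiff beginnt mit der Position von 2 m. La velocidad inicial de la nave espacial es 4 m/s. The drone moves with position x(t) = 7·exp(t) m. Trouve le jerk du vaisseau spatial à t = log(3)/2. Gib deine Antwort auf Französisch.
Nous avons le jerk j(t) = 16·exp(2·t). En substituant t = log(3)/2: j(log(3)/2) = 48.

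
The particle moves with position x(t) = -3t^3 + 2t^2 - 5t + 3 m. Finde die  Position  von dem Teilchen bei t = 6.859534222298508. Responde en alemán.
Wir haben die Position x(t) = -3·t^3 + 2·t^2 - 5·t + 3. Durch Einsetzen von t = 6.859534222298508: x(6.859534222298508) = -905.480559200953.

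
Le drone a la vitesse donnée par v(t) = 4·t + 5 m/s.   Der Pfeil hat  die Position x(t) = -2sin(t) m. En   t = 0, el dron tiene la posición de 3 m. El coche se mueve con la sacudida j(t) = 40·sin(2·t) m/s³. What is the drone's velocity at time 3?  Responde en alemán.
Wir haben die Geschwindigkeit v(t) = 4·t + 5. Durch Einsetzen von t = 3: v(3) = 17.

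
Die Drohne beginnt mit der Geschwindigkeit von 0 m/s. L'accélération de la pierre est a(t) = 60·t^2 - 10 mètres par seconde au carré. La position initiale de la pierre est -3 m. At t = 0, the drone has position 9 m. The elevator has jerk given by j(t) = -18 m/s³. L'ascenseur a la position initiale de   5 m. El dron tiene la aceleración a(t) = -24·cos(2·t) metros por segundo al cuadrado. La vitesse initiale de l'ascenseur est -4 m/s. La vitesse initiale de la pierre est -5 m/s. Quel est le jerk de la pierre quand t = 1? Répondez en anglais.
Starting from acceleration a(t) = 60·t^2 - 10, we take 1 derivative. Differentiating acceleration, we get jerk: j(t) = 120·t. We have jerk j(t) = 120·t. Substituting t = 1: j(1) = 120.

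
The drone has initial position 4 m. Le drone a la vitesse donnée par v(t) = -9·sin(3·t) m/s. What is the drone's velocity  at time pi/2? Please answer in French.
En utilisant v(t) = -9·sin(3·t) et en substituant t = pi/2, nous trouvons v = 9.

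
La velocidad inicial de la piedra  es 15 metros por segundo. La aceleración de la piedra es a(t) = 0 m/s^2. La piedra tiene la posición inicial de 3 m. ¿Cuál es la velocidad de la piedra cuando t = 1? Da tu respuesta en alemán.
Wir müssen unsere Gleichung für die Beschleunigung a(t) = 0 1-mal integrieren. Durch Integration von der Beschleunigung und Verwendung der Anfangsbedingung v(0) = 15, erhalten wir v(t) = 15. Aus der Gleichung für die Geschwindigkeit v(t) = 15, setzen wir t = 1 ein und erhalten v = 15.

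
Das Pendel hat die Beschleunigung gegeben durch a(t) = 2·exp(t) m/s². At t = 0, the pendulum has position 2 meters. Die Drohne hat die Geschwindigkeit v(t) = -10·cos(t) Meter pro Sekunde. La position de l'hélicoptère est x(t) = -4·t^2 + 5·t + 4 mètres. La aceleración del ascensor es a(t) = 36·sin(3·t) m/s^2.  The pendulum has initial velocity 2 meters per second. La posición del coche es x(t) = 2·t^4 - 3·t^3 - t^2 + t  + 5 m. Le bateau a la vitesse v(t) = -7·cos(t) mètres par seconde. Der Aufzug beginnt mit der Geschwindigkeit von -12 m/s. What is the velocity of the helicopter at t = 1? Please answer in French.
Nous devons dériver notre équation de la position x(t) = -4·t^2 + 5·t + 4 1 fois. La dérivée de la position donne la vitesse: v(t) = 5 - 8·t. Nous avons la vitesse v(t) = 5 - 8·t. En substituant t = 1: v(1) = -3.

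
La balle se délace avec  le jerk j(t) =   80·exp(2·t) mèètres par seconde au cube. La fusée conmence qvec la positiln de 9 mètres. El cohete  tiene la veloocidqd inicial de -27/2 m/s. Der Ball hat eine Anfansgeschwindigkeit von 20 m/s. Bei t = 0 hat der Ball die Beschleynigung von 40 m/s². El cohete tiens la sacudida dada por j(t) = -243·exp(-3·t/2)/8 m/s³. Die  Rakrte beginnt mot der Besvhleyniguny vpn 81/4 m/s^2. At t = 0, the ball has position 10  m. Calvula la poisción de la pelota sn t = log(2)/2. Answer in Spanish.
Para resolver esto, necesitamos tomar 3 antiderivadas de nuestra ecuación de la sacudida j(t) = 80·exp(2·t). Integrando la sacudida y usando la condición inicial a(0) = 40, obtenemos a(t) = 40·exp(2·t). La antiderivada de la aceleración es la velocidad. Usando v(0) = 20, obtenemos v(t) = 20·exp(2·t). La antiderivada de la velocidad es la posición. Usando x(0) = 10, obtenemos x(t) = 10·exp(2·t). Tenemos la posición x(t) = 10·exp(2·t). Sustituyendo t = log(2)/2: x(log(2)/2) = 20.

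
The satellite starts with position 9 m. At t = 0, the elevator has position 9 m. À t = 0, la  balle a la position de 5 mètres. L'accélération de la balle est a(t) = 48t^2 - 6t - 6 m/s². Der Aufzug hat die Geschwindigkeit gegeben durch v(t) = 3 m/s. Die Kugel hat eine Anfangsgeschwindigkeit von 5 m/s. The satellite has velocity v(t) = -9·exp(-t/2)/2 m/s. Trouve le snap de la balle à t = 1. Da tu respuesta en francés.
Nous devons dériver notre équation de l'accélération a(t) = 48·t^2 - 6·t - 6 2 fois. La dérivée de l'accélération donne le jerk: j(t) = 96·t - 6. En dérivant le jerk, nous obtenons le snap: s(t) = 96. De l'équation du snap s(t) = 96, nous substituons t = 1 pour obtenir s = 96.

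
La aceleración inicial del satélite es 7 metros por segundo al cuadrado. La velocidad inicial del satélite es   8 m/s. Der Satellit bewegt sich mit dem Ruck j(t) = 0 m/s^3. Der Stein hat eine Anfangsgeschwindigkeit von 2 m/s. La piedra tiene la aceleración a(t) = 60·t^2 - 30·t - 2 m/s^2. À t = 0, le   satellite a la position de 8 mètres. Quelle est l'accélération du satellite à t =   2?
Nous devons intégrer notre équation du jerk j(t) = 0 1 fois. En prenant ∫j(t)dt et en appliquant a(0) = 7, nous trouvons a(t) = 7. En utilisant a(t) = 7 et en substituant t = 2, nous trouvons a = 7.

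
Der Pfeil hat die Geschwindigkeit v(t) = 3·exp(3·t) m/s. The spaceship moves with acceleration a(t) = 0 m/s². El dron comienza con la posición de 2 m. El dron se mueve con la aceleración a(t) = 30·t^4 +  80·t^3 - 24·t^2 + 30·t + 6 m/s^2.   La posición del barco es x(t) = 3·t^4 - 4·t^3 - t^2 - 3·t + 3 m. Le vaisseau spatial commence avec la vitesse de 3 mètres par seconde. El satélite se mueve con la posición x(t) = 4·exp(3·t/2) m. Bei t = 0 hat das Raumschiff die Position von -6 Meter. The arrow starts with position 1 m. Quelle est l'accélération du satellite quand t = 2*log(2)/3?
En partant de la position x(t) = 4·exp(3·t/2), nous prenons 2 dérivées. La dérivée de la position donne la vitesse: v(t) = 6·exp(3·t/2). En prenant d/dt de v(t), nous trouvons a(t) = 9·exp(3·t/2). En utilisant a(t) = 9·exp(3·t/2) et en substituant t = 2*log(2)/3, nous trouvons a = 18.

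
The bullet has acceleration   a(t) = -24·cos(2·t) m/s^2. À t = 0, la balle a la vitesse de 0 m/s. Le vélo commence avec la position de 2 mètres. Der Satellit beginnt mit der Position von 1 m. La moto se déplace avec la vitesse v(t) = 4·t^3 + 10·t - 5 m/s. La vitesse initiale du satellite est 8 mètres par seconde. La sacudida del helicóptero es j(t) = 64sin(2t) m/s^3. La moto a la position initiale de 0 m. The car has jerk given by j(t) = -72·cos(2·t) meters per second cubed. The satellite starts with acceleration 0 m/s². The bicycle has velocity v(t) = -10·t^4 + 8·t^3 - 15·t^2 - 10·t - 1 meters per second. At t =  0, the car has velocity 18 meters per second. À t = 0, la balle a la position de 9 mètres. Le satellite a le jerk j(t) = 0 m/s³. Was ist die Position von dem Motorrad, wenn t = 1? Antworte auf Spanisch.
Partiendo de la velocidad v(t) = 4·t^3 + 10·t - 5, tomamos 1 antiderivada. La antiderivada de la velocidad es la posición. Usando x(0) = 0, obtenemos x(t) = t^4 + 5·t^2 - 5·t. Tenemos la posición x(t) = t^4 + 5·t^2 - 5·t. Sustituyendo t = 1: x(1) = 1.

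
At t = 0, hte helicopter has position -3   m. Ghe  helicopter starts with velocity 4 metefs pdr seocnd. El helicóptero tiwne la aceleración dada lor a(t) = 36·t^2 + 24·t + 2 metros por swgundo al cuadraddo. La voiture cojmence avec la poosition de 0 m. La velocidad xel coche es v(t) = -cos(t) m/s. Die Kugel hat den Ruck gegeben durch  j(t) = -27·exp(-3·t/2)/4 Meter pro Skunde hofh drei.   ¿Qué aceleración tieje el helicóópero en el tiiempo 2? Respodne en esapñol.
De la ecuación de la aceleración a(t) = 36·t^2 + 24·t + 2, sustituimos t = 2 para obtener a = 194.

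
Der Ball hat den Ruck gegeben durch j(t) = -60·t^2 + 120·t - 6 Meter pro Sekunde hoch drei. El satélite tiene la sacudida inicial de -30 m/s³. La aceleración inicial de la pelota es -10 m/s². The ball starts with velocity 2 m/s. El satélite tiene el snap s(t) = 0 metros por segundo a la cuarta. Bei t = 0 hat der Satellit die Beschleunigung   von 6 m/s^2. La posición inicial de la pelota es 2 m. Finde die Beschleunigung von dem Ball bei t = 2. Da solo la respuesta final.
Die Antwort ist 58.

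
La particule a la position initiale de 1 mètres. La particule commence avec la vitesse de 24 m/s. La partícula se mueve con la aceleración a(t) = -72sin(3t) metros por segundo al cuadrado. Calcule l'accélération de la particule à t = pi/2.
De l'équation de l'accélération a(t) = -72·sin(3·t), nous substituons t = pi/2 pour obtenir a = 72.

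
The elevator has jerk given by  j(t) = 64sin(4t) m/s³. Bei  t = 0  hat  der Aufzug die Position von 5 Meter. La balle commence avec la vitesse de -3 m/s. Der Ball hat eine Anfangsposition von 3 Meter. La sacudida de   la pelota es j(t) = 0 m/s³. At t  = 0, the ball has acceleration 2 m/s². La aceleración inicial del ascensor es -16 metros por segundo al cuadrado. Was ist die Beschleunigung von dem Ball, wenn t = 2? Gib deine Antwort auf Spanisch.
Necesitamos integrar nuestra ecuación de la sacudida j(t) = 0 1 vez. Tomando ∫j(t)dt y aplicando a(0) = 2, encontramos a(t) = 2. De la ecuación de la aceleración a(t) = 2, sustituimos t = 2 para obtener a = 2.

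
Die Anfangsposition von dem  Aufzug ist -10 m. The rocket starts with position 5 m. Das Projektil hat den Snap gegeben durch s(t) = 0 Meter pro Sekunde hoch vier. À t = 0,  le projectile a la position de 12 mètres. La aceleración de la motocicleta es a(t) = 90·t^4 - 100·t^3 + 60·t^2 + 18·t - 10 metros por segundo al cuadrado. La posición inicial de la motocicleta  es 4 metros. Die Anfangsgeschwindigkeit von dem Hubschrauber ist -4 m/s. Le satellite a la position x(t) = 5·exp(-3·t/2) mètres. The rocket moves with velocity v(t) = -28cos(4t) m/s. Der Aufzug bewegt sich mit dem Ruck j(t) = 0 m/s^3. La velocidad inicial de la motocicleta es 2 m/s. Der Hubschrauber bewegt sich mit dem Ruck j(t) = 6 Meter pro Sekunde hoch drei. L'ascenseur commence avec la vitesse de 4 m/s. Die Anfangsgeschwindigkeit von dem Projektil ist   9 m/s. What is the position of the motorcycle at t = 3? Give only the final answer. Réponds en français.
À t = 3, x = 1423.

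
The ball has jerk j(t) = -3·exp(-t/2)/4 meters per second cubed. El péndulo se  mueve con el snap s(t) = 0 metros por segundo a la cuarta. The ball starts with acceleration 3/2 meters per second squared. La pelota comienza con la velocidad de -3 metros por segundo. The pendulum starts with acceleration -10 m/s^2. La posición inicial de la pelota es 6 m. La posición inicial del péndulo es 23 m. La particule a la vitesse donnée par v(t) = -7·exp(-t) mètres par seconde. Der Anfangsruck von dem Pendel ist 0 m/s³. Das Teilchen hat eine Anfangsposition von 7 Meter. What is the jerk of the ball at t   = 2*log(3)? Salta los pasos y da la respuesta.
The jerk at t = 2*log(3) is j = -1/4.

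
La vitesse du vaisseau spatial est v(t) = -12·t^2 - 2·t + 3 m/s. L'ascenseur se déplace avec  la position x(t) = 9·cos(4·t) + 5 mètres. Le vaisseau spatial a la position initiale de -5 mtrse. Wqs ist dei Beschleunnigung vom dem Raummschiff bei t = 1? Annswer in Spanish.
Debemos derivar nuestra ecuación de la velocidad v(t) = -12·t^2 - 2·t + 3 1 vez. Derivando la velocidad, obtenemos la aceleración: a(t) = -24·t - 2. Tenemos la aceleración a(t) = -24·t - 2. Sustituyendo t = 1: a(1) = -26.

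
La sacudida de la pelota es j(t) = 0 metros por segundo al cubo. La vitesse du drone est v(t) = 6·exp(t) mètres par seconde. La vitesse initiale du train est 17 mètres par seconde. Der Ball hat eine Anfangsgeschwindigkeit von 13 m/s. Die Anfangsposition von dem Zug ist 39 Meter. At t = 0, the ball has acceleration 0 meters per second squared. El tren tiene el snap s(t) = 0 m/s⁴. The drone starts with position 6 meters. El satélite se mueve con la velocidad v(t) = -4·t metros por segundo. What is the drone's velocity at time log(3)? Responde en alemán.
Wir haben die Geschwindigkeit v(t) = 6·exp(t). Durch Einsetzen von t = log(3): v(log(3)) = 18.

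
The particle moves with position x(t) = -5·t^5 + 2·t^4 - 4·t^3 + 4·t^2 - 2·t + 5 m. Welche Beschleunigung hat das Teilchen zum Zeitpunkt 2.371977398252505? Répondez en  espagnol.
Para resolver esto, necesitamos tomar 2 derivadas de nuestra ecuación de la posición x(t) = -5·t^5 + 2·t^4 - 4·t^3 + 4·t^2 - 2·t + 5. Derivando la posición, obtenemos la velocidad: v(t) = -25·t^4 + 8·t^3 - 12·t^2 + 8·t - 2. Derivando la velocidad, obtenemos la aceleración: a(t) = -100·t^3 + 24·t^2 - 24·t + 8. Usando a(t) = -100·t^3 + 24·t^2 - 24·t + 8 y sustituyendo t = 2.371977398252505, encontramos a = -1248.43695022073.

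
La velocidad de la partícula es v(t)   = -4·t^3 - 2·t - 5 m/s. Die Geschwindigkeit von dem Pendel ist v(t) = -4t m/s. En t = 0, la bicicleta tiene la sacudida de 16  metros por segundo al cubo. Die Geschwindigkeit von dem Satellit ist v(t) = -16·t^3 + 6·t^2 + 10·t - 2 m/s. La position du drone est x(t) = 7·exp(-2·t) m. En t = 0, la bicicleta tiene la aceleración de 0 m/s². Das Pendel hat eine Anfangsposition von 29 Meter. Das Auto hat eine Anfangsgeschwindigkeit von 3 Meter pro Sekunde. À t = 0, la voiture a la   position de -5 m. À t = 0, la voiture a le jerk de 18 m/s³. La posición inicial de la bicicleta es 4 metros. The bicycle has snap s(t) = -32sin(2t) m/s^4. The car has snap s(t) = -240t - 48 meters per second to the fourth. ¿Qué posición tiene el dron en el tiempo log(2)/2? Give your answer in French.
De l'équation de la position x(t) = 7·exp(-2·t), nous substituons t = log(2)/2 pour obtenir x = 7/2.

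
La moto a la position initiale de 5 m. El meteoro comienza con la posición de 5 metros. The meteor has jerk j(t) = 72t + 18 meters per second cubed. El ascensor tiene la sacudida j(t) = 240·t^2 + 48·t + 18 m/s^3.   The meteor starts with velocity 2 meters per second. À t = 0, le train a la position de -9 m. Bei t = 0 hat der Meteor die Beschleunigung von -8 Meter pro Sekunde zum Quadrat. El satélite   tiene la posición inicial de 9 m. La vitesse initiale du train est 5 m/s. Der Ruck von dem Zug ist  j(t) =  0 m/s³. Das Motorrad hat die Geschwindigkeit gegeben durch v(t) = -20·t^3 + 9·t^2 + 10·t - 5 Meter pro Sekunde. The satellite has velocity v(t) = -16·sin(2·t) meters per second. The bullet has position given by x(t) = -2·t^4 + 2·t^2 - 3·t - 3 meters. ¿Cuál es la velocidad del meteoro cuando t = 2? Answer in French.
Nous devons trouver la primitive de notre équation du jerk j(t) = 72·t + 18 2 fois. La primitive du jerk est l'accélération. En utilisant a(0) = -8, nous obtenons a(t) = 36·t^2 + 18·t - 8. En intégrant l'accélération et en utilisant la condition initiale v(0) = 2, nous obtenons v(t) = 12·t^3 + 9·t^2 - 8·t + 2. En utilisant v(t) = 12·t^3 + 9·t^2 - 8·t + 2 et en substituant t = 2, nous trouvons v = 118.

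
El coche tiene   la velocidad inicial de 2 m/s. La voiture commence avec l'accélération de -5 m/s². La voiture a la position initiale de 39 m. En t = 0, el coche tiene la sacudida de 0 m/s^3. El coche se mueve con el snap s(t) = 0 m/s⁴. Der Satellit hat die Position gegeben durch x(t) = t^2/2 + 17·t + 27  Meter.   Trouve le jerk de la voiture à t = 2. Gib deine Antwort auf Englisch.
To find the answer, we compute 1 integral of s(t) = 0. Integrating snap and using the initial condition j(0) = 0, we get j(t) = 0. We have jerk j(t) = 0. Substituting t = 2: j(2) = 0.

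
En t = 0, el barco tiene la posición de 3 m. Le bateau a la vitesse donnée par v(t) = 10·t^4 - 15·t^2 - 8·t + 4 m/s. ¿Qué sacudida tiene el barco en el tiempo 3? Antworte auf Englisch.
Starting from velocity v(t) = 10·t^4 - 15·t^2 - 8·t + 4, we take 2 derivatives. Taking d/dt of v(t), we find a(t) = 40·t^3 - 30·t - 8. Differentiating acceleration, we get jerk: j(t) = 120·t^2 - 30. We have jerk j(t) = 120·t^2 - 30. Substituting t = 3: j(3) = 1050.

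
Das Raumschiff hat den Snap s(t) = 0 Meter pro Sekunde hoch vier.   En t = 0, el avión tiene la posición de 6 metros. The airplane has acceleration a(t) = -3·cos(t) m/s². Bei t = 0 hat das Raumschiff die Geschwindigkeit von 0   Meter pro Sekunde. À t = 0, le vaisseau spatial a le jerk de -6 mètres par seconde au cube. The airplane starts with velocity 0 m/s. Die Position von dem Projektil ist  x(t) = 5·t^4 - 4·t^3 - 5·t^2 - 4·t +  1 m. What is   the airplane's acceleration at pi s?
Using a(t) = -3·cos(t) and substituting t = pi, we find a = 3.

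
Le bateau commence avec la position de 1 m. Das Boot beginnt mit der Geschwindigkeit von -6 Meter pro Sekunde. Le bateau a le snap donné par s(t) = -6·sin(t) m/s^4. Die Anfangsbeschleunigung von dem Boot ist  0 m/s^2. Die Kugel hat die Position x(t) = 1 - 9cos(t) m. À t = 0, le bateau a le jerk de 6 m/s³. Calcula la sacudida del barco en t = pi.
Para resolver esto, necesitamos tomar 1 integral de nuestra ecuación del snap s(t) = -6·sin(t). La antiderivada del snap es la sacudida. Usando j(0) = 6, obtenemos j(t) = 6·cos(t). Tenemos la sacudida j(t) = 6·cos(t). Sustituyendo t = pi: j(pi) = -6.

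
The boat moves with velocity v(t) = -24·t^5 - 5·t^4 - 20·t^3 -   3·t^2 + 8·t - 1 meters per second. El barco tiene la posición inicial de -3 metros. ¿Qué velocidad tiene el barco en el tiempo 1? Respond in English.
From the given velocity equation v(t) = -24·t^5 - 5·t^4 - 20·t^3 - 3·t^2 + 8·t - 1, we substitute t = 1 to get v = -45.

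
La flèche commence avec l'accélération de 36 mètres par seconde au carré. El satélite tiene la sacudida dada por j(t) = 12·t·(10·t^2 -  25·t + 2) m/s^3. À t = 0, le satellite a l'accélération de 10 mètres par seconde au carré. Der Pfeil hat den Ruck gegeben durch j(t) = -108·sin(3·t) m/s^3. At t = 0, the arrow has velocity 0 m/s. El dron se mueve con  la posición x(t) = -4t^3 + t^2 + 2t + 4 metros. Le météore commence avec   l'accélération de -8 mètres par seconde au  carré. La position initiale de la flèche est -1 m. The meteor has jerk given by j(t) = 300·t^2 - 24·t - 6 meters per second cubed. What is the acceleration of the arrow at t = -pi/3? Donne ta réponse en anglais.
To find the answer, we compute 1 antiderivative of j(t) = -108·sin(3·t). The integral of jerk, with a(0) = 36, gives acceleration: a(t) = 36·cos(3·t). We have acceleration a(t) = 36·cos(3·t). Substituting t = -pi/3: a(-pi/3) = -36.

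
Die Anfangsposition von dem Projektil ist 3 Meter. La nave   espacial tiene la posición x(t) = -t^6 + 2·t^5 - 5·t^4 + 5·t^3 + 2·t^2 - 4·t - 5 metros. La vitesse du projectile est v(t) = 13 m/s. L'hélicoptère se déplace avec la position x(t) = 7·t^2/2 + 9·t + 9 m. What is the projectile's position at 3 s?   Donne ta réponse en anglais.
To find the answer, we compute 1 antiderivative of v(t) = 13. Finding the integral of v(t) and using x(0) = 3: x(t) = 13·t + 3. Using x(t) = 13·t + 3 and substituting t = 3, we find x = 42.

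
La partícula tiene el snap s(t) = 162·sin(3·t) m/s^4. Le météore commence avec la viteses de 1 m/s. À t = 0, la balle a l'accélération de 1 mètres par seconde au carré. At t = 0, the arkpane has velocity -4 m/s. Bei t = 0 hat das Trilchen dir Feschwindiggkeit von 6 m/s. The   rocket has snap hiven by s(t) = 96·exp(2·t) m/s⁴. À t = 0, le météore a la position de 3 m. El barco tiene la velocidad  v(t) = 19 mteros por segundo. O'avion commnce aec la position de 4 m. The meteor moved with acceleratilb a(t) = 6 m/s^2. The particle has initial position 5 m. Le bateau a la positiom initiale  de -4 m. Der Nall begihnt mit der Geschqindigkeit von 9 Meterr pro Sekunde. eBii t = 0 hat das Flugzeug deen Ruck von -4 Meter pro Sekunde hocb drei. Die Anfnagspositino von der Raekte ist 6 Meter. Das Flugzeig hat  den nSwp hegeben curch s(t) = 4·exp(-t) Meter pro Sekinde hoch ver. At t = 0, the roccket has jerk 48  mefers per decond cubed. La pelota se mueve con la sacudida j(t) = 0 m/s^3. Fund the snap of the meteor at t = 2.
We must differentiate our acceleration equation a(t) = 6 2 times. Taking d/dt of a(t), we find j(t) = 0. The derivative of jerk gives snap: s(t) = 0. From the given snap equation s(t) = 0, we substitute t = 2 to get s = 0.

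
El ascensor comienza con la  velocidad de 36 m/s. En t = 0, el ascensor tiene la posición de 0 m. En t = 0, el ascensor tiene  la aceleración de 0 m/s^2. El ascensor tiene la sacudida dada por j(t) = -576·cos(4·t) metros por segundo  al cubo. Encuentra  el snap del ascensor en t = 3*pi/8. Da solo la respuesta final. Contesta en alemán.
s(3*pi/8) = -2304.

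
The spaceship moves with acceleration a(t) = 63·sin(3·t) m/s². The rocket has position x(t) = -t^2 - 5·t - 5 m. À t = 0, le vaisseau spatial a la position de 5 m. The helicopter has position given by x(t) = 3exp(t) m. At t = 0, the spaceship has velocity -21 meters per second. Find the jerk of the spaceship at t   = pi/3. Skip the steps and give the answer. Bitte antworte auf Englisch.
At t = pi/3, j = -189.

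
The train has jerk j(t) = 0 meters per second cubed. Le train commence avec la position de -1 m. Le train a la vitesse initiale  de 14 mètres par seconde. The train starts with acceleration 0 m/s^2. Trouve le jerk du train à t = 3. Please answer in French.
En utilisant j(t) = 0 et en substituant t = 3, nous trouvons j = 0.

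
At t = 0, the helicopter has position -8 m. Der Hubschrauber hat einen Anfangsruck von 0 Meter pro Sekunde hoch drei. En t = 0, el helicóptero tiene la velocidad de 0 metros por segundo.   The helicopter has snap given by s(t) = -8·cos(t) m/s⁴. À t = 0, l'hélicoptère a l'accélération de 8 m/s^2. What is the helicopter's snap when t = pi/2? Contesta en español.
De la ecuación del snap s(t) = -8·cos(t), sustituimos t = pi/2 para obtener s = 0.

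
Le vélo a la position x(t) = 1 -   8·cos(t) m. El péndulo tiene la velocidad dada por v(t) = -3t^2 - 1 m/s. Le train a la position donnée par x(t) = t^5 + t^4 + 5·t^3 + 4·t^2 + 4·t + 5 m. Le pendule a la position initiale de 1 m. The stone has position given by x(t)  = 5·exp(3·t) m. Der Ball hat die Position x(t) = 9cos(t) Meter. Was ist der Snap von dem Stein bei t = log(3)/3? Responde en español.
Partiendo de la posición x(t) = 5·exp(3·t), tomamos 4 derivadas. Tomando d/dt de x(t), encontramos v(t) = 15·exp(3·t). Tomando d/dt de v(t), encontramos a(t) = 45·exp(3·t). Tomando d/dt de a(t), encontramos j(t) = 135·exp(3·t). Tomando d/dt de j(t), encontramos s(t) = 405·exp(3·t). Tenemos el snap s(t) = 405·exp(3·t). Sustituyendo t = log(3)/3: s(log(3)/3) = 1215.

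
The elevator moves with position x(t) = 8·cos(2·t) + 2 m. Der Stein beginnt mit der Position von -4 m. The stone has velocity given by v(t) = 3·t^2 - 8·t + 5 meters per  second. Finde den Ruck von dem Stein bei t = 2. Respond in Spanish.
Debemos derivar nuestra ecuación de la velocidad v(t) = 3·t^2 - 8·t + 5 2 veces. Derivando la velocidad, obtenemos la aceleración: a(t) = 6·t - 8. Derivando la aceleración, obtenemos la sacudida: j(t) = 6. Tenemos la sacudida j(t) = 6. Sustituyendo t = 2: j(2) = 6.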